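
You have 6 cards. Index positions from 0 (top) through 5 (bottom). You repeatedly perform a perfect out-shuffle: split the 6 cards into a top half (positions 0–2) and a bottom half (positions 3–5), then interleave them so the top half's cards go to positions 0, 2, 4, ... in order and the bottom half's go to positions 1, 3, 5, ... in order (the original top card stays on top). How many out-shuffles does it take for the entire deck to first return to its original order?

The out-shuffle permutes the 6 positions with cycle lengths [1, 1, 4].
Every card is home exactly when every cycle has completed a whole number of laps, i.e. after lcm(1, 4) = 4 out-shuffles.

4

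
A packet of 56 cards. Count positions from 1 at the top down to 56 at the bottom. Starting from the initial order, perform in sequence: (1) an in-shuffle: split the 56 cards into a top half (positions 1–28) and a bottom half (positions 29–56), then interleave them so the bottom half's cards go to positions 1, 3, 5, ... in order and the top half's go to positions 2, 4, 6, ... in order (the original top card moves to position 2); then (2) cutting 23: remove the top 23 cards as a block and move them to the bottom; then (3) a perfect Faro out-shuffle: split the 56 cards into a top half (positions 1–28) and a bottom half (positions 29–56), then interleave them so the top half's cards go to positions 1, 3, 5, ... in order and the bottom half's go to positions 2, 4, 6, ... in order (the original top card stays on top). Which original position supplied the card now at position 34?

Undo the operations in reverse order, starting from position 34:
  undo op 3 (out-shuffle, from bottom half): 34 ← 45
  undo op 2 (cut 23): 45 ← 12
  undo op 1 (in-shuffle, from top half): 12 ← 6
So the card at position 34 came from original position 6.

6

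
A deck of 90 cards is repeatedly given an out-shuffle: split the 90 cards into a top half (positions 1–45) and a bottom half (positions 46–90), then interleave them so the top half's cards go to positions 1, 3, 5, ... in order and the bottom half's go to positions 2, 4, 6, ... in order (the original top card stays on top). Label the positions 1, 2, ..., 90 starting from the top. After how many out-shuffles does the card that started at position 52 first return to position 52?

11

Follow position 52 under repeated out-shuffles:
52 → 14 → 27 → 53 → 16 → 31 → 61 → 32 → 63 → 36 → 71 → 52
It first returns after 11 out-shuffles.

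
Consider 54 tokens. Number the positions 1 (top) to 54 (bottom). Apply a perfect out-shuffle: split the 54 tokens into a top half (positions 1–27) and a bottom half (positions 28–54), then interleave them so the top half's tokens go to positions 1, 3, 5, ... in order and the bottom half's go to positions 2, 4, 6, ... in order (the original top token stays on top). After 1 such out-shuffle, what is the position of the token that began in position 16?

Track the token's position through each out-shuffle:
16 → 31

31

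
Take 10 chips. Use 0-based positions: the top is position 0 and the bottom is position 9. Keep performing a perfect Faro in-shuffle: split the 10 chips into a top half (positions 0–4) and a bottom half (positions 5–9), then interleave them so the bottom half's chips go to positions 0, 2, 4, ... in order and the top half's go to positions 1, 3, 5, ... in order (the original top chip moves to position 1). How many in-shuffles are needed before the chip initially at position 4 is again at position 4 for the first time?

Follow position 4 under repeated in-shuffles:
4 → 9 → 8 → 6 → 2 → 5 → 0 → 1 → 3 → 7 → 4
It first returns after 10 in-shuffles.

10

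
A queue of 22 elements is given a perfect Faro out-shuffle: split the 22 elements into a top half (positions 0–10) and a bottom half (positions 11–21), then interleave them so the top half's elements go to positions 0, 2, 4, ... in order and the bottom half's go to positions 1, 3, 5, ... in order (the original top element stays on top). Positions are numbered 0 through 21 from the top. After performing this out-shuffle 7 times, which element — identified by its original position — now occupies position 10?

5

Work backwards from position 10, undoing one out-shuffle at a time:
10 ← 5 ← 13 ← 17 ← 19 ← 20 ← 10 ← 5
So the element now at position 10 started at position 5.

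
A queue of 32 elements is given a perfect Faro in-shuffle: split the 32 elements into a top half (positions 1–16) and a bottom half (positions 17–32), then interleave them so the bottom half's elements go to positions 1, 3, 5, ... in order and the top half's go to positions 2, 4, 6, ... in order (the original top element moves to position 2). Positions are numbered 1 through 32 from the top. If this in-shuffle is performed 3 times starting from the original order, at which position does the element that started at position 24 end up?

Track the element's position through each in-shuffle:
24 → 15 → 30 → 27

27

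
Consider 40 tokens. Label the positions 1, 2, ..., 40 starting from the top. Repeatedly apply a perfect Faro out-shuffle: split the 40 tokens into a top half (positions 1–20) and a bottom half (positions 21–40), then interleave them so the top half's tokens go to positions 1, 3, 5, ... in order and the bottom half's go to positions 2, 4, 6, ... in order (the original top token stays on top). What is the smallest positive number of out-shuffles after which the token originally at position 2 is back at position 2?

Follow position 2 under repeated out-shuffles:
2 → 3 → 5 → 9 → 17 → 33 → 26 → 12 → 23 → 6 → 11 → 21 → 2
It first returns after 12 out-shuffles.

12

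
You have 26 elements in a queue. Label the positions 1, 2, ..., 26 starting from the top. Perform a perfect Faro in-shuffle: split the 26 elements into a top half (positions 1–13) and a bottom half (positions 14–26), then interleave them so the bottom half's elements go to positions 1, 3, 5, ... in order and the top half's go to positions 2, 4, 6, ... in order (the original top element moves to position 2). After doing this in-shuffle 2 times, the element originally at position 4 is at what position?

Track the element's position through each in-shuffle:
4 → 8 → 16

16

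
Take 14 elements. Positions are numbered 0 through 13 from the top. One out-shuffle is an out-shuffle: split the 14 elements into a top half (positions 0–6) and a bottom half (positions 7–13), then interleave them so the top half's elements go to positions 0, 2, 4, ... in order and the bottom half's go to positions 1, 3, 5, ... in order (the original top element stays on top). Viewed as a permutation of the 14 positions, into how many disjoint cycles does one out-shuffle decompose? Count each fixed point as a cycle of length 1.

Trace each unvisited position around until it returns:
(0) (1 2 4 8 3 6 ... len 12) (13)
3 cycles in total.

3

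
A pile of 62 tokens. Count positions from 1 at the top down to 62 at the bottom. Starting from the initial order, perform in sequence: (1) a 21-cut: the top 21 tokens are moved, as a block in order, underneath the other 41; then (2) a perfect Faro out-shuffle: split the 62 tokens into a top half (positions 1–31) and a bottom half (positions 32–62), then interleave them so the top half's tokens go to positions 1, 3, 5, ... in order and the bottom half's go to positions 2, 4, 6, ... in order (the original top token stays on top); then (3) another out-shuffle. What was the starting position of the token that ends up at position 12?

Undo the operations in reverse order, starting from position 12:
  undo op 3 (out-shuffle, from bottom half): 12 ← 37
  undo op 2 (out-shuffle, from top half): 37 ← 19
  undo op 1 (cut 21): 19 ← 40
So the token at position 12 came from original position 40.

40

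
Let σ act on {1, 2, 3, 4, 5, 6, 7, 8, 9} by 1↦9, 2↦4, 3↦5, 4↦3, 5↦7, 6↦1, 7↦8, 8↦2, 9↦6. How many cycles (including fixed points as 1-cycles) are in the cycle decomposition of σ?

2

Cycle decomposition: (1 9 6) (2 4 3 5 7 8).
2 cycles.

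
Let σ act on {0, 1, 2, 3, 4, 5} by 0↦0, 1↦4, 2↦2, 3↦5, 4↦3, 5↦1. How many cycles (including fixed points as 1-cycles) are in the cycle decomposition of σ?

3

Cycle decomposition: (0) (1 4 3 5) (2).
3 cycles.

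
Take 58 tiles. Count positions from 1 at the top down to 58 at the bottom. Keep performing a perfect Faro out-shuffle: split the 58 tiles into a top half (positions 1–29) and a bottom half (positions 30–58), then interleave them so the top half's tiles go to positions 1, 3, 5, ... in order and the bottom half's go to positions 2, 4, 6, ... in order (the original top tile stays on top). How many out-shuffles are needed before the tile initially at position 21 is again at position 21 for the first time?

Follow position 21 under repeated out-shuffles:
21 → 41 → 24 → 47 → 36 → 14 → 27 → 53 → 48 → 38 → 18 → 35 → 12 → 23 → 45 → 32 → 6 → 11 → 21
It first returns after 18 out-shuffles.

18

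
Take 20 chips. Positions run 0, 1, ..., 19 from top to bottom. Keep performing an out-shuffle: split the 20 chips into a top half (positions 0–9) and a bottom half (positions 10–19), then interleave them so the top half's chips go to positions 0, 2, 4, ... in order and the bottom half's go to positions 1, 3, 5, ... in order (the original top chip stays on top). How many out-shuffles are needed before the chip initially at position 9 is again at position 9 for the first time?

18

Follow position 9 under repeated out-shuffles:
9 → 18 → 17 → 15 → 11 → 3 → 6 → 12 → 5 → 10 → 1 → 2 → 4 → 8 → 16 → 13 → 7 → 14 → 9
It first returns after 18 out-shuffles.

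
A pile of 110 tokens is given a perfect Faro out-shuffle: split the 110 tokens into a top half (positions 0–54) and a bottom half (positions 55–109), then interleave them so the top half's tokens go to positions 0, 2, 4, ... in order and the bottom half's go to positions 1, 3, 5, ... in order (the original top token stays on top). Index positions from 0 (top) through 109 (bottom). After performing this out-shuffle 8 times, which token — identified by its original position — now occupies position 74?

Work backwards from position 74, undoing one out-shuffle at a time:
74 ← 37 ← 73 ← 91 ← 100 ← 50 ← 25 ← 67 ← 88
So the token now at position 74 started at position 88.

88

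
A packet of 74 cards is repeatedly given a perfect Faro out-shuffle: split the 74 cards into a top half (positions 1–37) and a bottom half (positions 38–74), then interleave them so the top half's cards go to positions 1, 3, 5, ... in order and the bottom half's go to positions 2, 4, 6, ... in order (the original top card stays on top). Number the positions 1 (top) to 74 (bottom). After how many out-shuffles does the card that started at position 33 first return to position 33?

9

Follow position 33 under repeated out-shuffles:
33 → 65 → 56 → 38 → 2 → 3 → 5 → 9 → 17 → 33
It first returns after 9 out-shuffles.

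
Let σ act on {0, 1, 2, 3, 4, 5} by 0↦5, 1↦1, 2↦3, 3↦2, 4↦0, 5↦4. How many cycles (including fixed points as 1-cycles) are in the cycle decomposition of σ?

Cycle decomposition: (0 5 4) (1) (2 3).
3 cycles.

3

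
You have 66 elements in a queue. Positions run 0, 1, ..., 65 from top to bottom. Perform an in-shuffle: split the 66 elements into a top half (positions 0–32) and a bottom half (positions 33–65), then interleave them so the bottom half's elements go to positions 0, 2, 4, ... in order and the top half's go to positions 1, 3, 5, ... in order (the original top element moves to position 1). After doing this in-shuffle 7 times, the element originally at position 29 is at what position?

Track the element's position through each in-shuffle:
29 → 59 → 52 → 38 → 10 → 21 → 43 → 20

20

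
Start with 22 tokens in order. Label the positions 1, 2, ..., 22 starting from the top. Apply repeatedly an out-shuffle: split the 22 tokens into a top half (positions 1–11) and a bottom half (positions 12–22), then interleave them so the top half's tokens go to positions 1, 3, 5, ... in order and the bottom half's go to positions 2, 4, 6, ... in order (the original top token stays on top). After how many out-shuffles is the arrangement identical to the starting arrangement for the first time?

6

The out-shuffle permutes the 22 positions with cycle lengths [1, 1, 2, 3, 3, 6, 6].
Every token is home exactly when every cycle has completed a whole number of laps, i.e. after lcm(1, 2, 3, 6) = 6 out-shuffles.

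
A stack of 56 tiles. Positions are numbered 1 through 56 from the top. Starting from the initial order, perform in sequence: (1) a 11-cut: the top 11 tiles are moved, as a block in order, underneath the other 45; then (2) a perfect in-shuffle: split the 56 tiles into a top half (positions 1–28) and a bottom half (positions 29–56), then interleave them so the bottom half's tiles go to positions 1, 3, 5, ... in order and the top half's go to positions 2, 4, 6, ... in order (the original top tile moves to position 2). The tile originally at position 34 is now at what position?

Track the tile from position 34 forward through each operation:
  after op 1 (cut 11): 34 → 23
  after op 2 (in-shuffle): 23 → 46

46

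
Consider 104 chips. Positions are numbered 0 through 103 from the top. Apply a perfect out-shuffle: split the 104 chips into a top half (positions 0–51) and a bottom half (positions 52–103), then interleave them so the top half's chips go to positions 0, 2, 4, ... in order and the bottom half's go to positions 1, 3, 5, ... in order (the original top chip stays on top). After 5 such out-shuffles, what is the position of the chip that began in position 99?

Track the chip's position through each out-shuffle:
99 → 95 → 87 → 71 → 39 → 78

78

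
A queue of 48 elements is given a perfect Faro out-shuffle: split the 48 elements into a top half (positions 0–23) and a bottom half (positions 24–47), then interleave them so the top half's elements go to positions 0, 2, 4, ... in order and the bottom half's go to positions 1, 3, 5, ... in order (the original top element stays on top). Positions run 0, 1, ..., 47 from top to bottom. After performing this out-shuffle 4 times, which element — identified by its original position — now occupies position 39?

23

Work backwards from position 39, undoing one out-shuffle at a time:
39 ← 43 ← 45 ← 46 ← 23
So the element now at position 39 started at position 23.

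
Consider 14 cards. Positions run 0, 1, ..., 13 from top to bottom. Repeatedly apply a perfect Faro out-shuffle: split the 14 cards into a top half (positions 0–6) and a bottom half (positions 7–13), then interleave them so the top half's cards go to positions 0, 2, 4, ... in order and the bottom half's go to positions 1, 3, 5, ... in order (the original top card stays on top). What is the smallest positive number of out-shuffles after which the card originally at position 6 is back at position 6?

Follow position 6 under repeated out-shuffles:
6 → 12 → 11 → 9 → 5 → 10 → 7 → 1 → 2 → 4 → 8 → 3 → 6
It first returns after 12 out-shuffles.

12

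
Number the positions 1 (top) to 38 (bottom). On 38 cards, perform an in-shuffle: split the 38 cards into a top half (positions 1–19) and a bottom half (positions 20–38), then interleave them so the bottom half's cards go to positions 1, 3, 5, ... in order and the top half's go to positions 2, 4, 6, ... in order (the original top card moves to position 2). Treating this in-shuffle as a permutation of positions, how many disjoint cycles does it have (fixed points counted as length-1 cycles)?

4

Trace each unvisited position around until it returns:
(1 2 4 8 16 32 ... len 12) (3 6 12 24 9 18 ... len 12) (7 14 28 17 34 29 ... len 12) (13 26)
4 cycles in total.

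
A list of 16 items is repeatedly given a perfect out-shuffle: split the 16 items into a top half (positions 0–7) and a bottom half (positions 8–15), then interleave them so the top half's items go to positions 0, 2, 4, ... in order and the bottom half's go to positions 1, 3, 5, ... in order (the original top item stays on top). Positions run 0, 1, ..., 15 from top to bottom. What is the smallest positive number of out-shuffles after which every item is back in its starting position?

4

The out-shuffle permutes the 16 positions with cycle lengths [1, 1, 2, 4, 4, 4].
Every item is home exactly when every cycle has completed a whole number of laps, i.e. after lcm(1, 2, 4) = 4 out-shuffles.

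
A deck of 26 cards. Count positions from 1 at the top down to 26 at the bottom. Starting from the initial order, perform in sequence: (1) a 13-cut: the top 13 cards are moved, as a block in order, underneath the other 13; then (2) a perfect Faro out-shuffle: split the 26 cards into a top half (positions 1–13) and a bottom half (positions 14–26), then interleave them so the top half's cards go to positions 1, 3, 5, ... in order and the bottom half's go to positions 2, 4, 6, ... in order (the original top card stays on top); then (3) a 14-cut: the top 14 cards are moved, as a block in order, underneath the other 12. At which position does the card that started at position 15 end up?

Track the card from position 15 forward through each operation:
  after op 1 (cut 13): 15 → 2
  after op 2 (out-shuffle): 2 → 3
  after op 3 (cut 14): 3 → 15

15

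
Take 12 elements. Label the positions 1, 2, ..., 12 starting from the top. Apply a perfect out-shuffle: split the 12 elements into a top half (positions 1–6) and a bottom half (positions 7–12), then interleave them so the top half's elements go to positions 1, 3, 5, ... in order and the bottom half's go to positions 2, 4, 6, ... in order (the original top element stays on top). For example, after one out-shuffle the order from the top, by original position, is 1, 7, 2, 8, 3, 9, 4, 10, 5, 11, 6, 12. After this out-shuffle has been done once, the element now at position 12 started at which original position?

Work backwards from position 12, undoing one out-shuffle at a time:
12 ← 12
So the element now at position 12 started at position 12.

12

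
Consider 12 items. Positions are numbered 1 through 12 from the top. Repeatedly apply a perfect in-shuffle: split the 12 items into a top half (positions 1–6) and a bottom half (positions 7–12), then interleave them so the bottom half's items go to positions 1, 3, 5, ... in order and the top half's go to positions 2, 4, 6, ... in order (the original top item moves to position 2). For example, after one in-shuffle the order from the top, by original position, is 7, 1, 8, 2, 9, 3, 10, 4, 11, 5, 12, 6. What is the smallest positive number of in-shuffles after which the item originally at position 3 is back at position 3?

Follow position 3 under repeated in-shuffles:
3 → 6 → 12 → 11 → 9 → 5 → 10 → 7 → 1 → 2 → 4 → 8 → 3
It first returns after 12 in-shuffles.

12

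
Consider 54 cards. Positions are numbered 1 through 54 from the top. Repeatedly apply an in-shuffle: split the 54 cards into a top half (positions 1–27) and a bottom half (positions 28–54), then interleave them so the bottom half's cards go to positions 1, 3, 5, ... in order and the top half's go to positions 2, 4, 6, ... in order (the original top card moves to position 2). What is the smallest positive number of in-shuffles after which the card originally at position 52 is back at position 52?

Follow position 52 under repeated in-shuffles:
52 → 49 → 43 → 31 → 7 → 14 → 28 → 1 → 2 → 4 → 8 → 16 → 32 → 9 → 18 → 36 → 17 → 34 → 13 → 26 → 52
It first returns after 20 in-shuffles.

20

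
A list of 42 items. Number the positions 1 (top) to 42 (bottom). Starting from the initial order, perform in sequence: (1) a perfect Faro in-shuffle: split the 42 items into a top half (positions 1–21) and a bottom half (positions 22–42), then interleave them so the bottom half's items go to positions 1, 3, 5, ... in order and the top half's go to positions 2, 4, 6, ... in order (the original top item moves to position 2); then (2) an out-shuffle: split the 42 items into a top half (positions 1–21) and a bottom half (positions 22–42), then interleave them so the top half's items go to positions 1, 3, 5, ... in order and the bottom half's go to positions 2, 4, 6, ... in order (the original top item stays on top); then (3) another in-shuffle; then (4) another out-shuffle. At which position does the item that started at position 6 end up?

5

Track the item from position 6 forward through each operation:
  after op 1 (in-shuffle): 6 → 12
  after op 2 (out-shuffle): 12 → 23
  after op 3 (in-shuffle): 23 → 3
  after op 4 (out-shuffle): 3 → 5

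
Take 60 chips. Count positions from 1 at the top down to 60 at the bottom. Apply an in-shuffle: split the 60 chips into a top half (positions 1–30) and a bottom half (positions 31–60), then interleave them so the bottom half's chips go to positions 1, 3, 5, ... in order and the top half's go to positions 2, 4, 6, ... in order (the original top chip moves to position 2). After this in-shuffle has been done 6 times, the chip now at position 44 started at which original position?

35

Work backwards from position 44, undoing one in-shuffle at a time:
44 ← 22 ← 11 ← 36 ← 18 ← 9 ← 35
So the chip now at position 44 started at position 35.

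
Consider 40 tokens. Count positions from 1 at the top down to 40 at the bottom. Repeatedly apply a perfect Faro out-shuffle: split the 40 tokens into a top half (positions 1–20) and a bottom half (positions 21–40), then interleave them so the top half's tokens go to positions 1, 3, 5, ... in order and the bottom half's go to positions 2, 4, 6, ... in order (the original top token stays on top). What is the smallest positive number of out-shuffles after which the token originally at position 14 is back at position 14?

2

Follow position 14 under repeated out-shuffles:
14 → 27 → 14
It first returns after 2 out-shuffles.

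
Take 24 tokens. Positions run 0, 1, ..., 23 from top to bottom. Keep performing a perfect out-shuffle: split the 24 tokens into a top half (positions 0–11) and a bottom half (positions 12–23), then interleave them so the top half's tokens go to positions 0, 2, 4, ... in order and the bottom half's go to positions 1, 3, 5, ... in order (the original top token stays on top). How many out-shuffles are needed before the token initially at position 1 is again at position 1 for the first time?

Follow position 1 under repeated out-shuffles:
1 → 2 → 4 → 8 → 16 → 9 → 18 → 13 → 3 → 6 → 12 → 1
It first returns after 11 out-shuffles.

11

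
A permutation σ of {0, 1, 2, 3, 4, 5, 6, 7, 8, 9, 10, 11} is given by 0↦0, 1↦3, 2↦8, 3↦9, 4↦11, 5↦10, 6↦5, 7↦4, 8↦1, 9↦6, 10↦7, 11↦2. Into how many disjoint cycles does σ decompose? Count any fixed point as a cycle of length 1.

2

Cycle decomposition: (0) (1 3 9 6 5 10 7 4 11 2 8).
2 cycles.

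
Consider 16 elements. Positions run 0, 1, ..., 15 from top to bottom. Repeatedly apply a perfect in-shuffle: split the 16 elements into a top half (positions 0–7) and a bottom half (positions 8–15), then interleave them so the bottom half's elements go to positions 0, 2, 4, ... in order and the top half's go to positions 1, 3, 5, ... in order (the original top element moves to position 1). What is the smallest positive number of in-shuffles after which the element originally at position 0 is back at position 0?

8

Follow position 0 under repeated in-shuffles:
0 → 1 → 3 → 7 → 15 → 14 → 12 → 8 → 0
It first returns after 8 in-shuffles.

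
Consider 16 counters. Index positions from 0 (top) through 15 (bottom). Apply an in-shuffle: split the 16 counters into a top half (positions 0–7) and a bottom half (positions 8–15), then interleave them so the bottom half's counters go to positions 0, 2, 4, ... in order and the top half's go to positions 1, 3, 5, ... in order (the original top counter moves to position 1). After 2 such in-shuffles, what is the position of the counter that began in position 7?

14

Track the counter's position through each in-shuffle:
7 → 15 → 14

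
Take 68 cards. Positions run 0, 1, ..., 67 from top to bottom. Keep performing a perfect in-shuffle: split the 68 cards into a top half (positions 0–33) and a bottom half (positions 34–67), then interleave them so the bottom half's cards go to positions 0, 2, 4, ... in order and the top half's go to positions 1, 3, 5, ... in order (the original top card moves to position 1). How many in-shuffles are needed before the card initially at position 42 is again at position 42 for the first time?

22

Follow position 42 under repeated in-shuffles:
42 → 16 → 33 → 67 → 66 → 64 → 60 → 52 → ... → 42 (length 22)
It first returns after 22 in-shuffles.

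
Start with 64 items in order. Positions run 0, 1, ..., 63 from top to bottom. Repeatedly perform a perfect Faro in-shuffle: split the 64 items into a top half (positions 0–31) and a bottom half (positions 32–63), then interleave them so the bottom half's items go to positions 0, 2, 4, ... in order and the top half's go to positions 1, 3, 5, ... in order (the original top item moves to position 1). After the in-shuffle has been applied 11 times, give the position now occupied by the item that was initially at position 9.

4

Track the item's position through each in-shuffle:
9 → 19 → 39 → 14 → 29 → 59 → 54 → 44 → 24 → 49 → 34 → 4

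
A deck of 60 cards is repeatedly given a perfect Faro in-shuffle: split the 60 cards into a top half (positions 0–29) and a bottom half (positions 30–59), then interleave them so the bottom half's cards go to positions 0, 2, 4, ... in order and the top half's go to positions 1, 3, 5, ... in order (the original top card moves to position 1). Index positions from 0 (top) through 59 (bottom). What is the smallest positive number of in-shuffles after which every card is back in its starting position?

The in-shuffle permutes the 60 positions with cycle lengths [60].
Every card is home exactly when every cycle has completed a whole number of laps, i.e. after lcm(60) = 60 in-shuffles.

60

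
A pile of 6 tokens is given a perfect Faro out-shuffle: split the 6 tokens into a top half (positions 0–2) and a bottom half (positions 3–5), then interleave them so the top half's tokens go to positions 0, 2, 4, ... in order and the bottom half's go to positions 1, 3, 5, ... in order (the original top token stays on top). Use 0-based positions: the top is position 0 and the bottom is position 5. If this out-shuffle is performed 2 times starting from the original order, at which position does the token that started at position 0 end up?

Position 0 is a fixed point of every out-shuffle, so the token never moves.

0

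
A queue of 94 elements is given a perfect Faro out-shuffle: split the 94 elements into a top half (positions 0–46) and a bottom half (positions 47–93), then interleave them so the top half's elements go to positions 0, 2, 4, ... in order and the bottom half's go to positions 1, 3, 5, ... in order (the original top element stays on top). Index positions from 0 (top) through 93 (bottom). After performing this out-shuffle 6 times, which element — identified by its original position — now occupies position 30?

Work backwards from position 30, undoing one out-shuffle at a time:
30 ← 15 ← 54 ← 27 ← 60 ← 30 ← 15
So the element now at position 30 started at position 15.

15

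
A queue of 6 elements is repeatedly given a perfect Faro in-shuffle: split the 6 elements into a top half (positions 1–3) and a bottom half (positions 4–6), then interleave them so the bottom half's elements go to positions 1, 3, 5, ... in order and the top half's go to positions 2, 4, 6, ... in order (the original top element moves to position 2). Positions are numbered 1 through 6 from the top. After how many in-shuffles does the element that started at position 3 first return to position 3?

Follow position 3 under repeated in-shuffles:
3 → 6 → 5 → 3
It first returns after 3 in-shuffles.

3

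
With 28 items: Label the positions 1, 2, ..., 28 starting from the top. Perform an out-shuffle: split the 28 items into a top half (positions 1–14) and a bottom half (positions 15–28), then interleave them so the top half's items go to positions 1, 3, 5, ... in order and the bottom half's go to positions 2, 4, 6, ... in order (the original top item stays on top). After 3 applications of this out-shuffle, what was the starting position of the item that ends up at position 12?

26

Work backwards from position 12, undoing one out-shuffle at a time:
12 ← 20 ← 24 ← 26
So the item now at position 12 started at position 26.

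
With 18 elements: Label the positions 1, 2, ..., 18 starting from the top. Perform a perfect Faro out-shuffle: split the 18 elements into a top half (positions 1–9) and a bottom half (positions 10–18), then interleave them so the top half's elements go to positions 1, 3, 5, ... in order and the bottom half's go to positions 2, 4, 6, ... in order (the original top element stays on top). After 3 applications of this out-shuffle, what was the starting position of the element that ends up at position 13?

11

Work backwards from position 13, undoing one out-shuffle at a time:
13 ← 7 ← 4 ← 11
So the element now at position 13 started at position 11.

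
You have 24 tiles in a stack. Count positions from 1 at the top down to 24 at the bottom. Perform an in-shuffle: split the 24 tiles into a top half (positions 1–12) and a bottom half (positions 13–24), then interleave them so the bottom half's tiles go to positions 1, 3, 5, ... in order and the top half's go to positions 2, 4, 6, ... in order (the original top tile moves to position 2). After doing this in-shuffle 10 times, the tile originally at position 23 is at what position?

2

Track the tile's position through each in-shuffle:
23 → 21 → 17 → 9 → 18 → 11 → 22 → 19 → 13 → 1 → 2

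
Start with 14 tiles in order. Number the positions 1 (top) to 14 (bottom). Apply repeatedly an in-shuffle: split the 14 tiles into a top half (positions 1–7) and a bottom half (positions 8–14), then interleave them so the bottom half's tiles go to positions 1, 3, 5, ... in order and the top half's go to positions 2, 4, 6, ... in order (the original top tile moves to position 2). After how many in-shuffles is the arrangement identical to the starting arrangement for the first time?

4

The in-shuffle permutes the 14 positions with cycle lengths [2, 4, 4, 4].
Every tile is home exactly when every cycle has completed a whole number of laps, i.e. after lcm(2, 4) = 4 in-shuffles.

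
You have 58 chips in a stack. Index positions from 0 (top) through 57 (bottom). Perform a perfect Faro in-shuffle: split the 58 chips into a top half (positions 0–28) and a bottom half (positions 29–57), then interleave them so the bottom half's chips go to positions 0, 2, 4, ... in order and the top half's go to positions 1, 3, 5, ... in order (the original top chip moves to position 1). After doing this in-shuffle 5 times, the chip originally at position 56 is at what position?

Track the chip's position through each in-shuffle:
56 → 54 → 50 → 42 → 26 → 53

53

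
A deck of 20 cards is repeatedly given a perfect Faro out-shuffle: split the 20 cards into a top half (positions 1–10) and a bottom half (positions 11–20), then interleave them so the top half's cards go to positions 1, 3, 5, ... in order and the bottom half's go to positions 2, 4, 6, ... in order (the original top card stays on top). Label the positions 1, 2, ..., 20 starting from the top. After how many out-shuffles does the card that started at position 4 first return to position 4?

18

Follow position 4 under repeated out-shuffles:
4 → 7 → 13 → 6 → 11 → 2 → 3 → 5 → 9 → 17 → 14 → 8 → 15 → 10 → 19 → 18 → 16 → 12 → 4
It first returns after 18 out-shuffles.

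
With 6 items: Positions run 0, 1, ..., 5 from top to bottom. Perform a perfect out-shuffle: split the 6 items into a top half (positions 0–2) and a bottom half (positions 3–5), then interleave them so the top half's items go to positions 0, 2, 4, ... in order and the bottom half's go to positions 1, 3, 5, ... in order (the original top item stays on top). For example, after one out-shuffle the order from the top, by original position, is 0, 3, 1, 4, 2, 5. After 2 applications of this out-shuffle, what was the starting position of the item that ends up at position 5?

Work backwards from position 5, undoing one out-shuffle at a time:
5 ← 5 ← 5
So the item now at position 5 started at position 5.

5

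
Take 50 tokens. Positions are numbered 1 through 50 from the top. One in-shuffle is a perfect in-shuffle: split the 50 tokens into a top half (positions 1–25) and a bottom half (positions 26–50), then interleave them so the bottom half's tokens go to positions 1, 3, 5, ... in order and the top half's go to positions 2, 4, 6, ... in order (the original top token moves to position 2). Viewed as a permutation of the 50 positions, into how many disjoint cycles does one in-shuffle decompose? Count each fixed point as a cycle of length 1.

Trace each unvisited position around until it returns:
(1 2 4 8 16 32 13 26) (3 6 12 24 48 45 39 27) (5 10 20 40 29 7 14 28) (9 18 36 21 42 33 15 30) (11 22 44 37 23 46 41 31) (17 34) (19 38 25 50 49 47 43 35)
7 cycles in total.

7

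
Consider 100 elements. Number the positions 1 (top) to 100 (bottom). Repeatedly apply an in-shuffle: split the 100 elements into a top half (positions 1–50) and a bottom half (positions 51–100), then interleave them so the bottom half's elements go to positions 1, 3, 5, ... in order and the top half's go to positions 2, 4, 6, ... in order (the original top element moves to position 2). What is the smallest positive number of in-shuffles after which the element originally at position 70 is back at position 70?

100

Follow position 70 under repeated in-shuffles:
70 → 39 → 78 → 55 → 9 → 18 → 36 → 72 → ... → 70 (length 100)
It first returns after 100 in-shuffles.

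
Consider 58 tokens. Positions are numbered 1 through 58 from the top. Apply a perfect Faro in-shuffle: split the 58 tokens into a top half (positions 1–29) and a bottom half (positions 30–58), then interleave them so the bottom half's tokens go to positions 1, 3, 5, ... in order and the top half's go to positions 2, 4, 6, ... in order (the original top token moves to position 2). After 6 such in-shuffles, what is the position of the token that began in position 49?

9

Track the token's position through each in-shuffle:
49 → 39 → 19 → 38 → 17 → 34 → 9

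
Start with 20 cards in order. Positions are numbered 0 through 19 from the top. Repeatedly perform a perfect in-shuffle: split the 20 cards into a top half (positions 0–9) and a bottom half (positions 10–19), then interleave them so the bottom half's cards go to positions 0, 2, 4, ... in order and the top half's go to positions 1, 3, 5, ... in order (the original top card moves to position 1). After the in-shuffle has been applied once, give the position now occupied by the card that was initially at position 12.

Track the card's position through each in-shuffle:
12 → 4

4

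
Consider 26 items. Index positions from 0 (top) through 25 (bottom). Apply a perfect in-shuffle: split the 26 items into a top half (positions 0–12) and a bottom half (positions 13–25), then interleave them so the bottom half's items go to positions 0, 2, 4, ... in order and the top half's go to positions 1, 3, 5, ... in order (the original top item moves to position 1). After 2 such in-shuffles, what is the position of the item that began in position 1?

7

Track the item's position through each in-shuffle:
1 → 3 → 7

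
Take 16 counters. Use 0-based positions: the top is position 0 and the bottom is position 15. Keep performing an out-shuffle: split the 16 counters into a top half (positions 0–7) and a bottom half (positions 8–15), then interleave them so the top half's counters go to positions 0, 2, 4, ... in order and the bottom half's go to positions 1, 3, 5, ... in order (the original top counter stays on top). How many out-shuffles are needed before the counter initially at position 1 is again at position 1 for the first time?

Follow position 1 under repeated out-shuffles:
1 → 2 → 4 → 8 → 1
It first returns after 4 out-shuffles.

4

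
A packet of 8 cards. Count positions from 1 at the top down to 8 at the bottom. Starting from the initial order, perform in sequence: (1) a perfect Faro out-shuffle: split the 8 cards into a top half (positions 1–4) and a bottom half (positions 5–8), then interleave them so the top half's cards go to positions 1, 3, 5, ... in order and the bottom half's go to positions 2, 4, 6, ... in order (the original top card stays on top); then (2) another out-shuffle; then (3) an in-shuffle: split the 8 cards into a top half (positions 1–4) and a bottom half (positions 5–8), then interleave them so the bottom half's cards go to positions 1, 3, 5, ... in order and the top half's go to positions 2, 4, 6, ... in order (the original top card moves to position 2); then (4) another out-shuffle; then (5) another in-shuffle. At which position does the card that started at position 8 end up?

3

Track the card from position 8 forward through each operation:
  after op 1 (out-shuffle): 8 → 8
  after op 2 (out-shuffle): 8 → 8
  after op 3 (in-shuffle): 8 → 7
  after op 4 (out-shuffle): 7 → 6
  after op 5 (in-shuffle): 6 → 3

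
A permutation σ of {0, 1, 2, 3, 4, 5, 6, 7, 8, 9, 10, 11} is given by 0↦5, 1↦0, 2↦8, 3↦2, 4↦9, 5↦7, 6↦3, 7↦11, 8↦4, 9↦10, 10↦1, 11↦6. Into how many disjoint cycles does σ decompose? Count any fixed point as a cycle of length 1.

1

Cycle decomposition: (0 5 7 11 6 3 2 8 4 9 10 1).
1 cycle.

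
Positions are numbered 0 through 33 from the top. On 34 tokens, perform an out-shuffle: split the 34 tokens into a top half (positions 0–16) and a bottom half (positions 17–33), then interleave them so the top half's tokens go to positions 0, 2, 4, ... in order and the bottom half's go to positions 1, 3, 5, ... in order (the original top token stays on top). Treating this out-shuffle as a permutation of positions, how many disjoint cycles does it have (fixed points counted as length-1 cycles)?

6

Trace each unvisited position around until it returns:
(0) (1 2 4 8 16 32 31 29 25 17) (3 6 12 24 15 30 27 21 9 18) (5 10 20 7 14 28 23 13 26 19) (11 22) (33)
6 cycles in total.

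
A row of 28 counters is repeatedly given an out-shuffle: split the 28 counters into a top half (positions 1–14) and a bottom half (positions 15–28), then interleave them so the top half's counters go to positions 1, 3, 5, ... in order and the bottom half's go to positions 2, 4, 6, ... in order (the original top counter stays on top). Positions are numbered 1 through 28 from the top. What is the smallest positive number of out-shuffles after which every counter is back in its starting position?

The out-shuffle permutes the 28 positions with cycle lengths [1, 1, 2, 6, 18].
Every counter is home exactly when every cycle has completed a whole number of laps, i.e. after lcm(1, 2, 6, 18) = 18 out-shuffles.

18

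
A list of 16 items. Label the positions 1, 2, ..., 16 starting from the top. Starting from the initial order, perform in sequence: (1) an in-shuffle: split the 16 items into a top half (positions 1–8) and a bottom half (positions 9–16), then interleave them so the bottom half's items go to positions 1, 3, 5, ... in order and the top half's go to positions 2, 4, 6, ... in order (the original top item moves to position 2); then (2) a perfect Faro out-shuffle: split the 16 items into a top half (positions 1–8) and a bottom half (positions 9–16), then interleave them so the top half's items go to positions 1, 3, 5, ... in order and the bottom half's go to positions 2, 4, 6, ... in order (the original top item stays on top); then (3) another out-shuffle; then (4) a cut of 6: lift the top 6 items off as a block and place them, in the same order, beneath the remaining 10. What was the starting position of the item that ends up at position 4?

Undo the operations in reverse order, starting from position 4:
  undo op 4 (cut 6): 4 ← 10
  undo op 3 (out-shuffle, from bottom half): 10 ← 13
  undo op 2 (out-shuffle, from top half): 13 ← 7
  undo op 1 (in-shuffle, from bottom half): 7 ← 12
So the item at position 4 came from original position 12.

12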